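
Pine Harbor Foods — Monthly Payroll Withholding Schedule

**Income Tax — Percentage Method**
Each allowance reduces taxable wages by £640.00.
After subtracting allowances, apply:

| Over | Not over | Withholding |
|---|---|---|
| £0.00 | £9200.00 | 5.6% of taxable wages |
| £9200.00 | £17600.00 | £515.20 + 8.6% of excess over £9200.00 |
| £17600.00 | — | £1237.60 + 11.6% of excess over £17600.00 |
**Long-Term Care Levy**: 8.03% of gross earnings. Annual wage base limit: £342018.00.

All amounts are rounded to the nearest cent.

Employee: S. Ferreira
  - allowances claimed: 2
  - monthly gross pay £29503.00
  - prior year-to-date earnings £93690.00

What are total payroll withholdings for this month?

Income Tax: taxable = £29503.00 − 2×£640.00 = £28223.00
  £1237.60 + 11.6% × (£28223.00 − £17600.00) = £1237.60 + 11.6% × £10623.00 = £2469.87
Long-Term Care Levy: 8.03% × £29503.00 = £2369.09
Total: £2469.87 + £2369.09 = £4838.96

£4838.96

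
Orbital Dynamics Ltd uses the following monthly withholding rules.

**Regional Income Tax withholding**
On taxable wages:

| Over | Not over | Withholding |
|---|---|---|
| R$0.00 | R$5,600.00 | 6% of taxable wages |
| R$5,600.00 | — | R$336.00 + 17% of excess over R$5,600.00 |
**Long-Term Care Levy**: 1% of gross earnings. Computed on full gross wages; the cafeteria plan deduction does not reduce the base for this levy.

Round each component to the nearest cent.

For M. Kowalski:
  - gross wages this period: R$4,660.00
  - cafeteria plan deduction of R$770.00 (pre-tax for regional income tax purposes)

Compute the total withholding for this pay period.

Regional Income Tax: taxable = R$4,660.00 − R$770.00 = R$3,890.00
  6% × R$3,890.00 = R$233.40
Long-Term Care Levy: 1% × R$4,660.00 = R$46.60
Total: R$233.40 + R$46.60 = R$280.00

R$280.00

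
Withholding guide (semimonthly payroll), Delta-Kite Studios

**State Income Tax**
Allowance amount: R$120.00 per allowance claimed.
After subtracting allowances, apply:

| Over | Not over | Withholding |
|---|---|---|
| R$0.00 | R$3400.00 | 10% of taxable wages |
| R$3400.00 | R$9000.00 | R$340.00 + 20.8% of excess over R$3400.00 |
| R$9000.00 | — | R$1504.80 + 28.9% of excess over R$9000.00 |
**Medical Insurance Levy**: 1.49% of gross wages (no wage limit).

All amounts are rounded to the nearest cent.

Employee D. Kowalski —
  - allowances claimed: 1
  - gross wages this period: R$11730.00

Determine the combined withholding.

State Income Tax: taxable = R$11730.00 − 1×R$120.00 = R$11610.00
  R$1504.80 + 28.9% × (R$11610.00 − R$9000.00) = R$1504.80 + 28.9% × R$2610.00 = R$2259.09
Medical Insurance Levy: 1.49% × R$11730.00 = R$174.78
Total: R$2259.09 + R$174.78 = R$2433.87

R$2433.87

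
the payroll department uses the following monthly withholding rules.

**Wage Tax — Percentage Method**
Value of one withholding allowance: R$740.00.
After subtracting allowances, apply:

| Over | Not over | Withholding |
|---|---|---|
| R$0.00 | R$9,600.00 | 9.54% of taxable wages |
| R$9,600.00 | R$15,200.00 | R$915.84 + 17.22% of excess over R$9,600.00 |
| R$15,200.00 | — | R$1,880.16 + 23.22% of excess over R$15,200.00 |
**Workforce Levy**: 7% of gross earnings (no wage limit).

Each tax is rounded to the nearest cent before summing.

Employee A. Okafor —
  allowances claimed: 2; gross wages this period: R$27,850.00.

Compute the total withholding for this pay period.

R$6,423.33

Wage Tax: taxable = R$27,850.00 − 2×R$740.00 = R$26,370.00
  R$1,880.16 + 23.22% × (R$26,370.00 − R$15,200.00) = R$1,880.16 + 23.22% × R$11,170.00 = R$4,473.83
Workforce Levy: 7% × R$27,850.00 = R$1,949.50
Total: R$4,473.83 + R$1,949.50 = R$6,423.33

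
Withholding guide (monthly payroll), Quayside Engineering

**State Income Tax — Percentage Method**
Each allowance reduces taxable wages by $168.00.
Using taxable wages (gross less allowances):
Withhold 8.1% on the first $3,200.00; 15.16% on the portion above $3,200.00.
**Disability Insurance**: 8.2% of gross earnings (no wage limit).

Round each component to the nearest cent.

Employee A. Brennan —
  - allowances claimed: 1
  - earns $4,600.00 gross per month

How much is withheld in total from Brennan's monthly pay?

State Income Tax: taxable = $4,600.00 − 1×$168.00 = $4,432.00
  $259.20 + 15.16% × ($4,432.00 − $3,200.00) = $259.20 + 15.16% × $1,232.00 = $445.97
Disability Insurance: 8.2% × $4,600.00 = $377.20
Total: $445.97 + $377.20 = $823.17

$823.17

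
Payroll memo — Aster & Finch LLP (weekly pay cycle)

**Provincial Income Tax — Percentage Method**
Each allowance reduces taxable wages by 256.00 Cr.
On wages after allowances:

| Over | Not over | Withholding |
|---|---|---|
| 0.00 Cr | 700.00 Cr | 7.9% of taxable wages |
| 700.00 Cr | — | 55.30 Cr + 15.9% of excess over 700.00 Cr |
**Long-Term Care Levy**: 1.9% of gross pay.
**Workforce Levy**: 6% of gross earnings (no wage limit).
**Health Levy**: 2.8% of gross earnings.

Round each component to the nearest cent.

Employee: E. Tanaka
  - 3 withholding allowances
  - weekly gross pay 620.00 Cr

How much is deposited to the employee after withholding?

553.66 Cr

Provincial Income Tax: taxable = 620.00 Cr − 3×256.00 Cr = -148.00 Cr
  Taxable ≤ 0 → 0.00 Cr
Long-Term Care Levy: 1.9% × 620.00 Cr = 11.78 Cr
Workforce Levy: 6% × 620.00 Cr = 37.20 Cr
Health Levy: 2.8% × 620.00 Cr = 17.36 Cr
Total withheld: 0.00 Cr + 11.78 Cr + 37.20 Cr + 17.36 Cr = 66.34 Cr
Net pay: 620.00 Cr − 66.34 Cr = 553.66 Cr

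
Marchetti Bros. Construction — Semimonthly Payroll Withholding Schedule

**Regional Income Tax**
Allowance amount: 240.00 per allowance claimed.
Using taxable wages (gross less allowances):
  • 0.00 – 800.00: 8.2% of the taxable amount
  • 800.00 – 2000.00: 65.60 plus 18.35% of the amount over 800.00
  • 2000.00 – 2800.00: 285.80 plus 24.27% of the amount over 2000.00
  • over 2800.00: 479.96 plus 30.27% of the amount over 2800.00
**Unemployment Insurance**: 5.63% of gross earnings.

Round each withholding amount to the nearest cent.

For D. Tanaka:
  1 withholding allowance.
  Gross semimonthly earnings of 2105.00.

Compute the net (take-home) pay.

Regional Income Tax: taxable = 2105.00 − 1×240.00 = 1865.00
  65.60 + 18.35% × (1865.00 − 800.00) = 65.60 + 18.35% × 1065.00 = 261.03
Unemployment Insurance: 5.63% × 2105.00 = 118.51
Total withheld: 261.03 + 118.51 = 379.54
Net pay: 2105.00 − 379.54 = 1725.46

1725.46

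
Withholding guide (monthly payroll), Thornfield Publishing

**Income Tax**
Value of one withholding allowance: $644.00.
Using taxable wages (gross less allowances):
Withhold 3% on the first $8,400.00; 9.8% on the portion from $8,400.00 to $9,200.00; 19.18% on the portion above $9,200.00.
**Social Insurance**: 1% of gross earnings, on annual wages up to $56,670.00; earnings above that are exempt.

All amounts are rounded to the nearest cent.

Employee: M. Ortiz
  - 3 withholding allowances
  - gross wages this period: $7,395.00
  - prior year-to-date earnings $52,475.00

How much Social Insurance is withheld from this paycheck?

Social Insurance: cap $56,670.00 − YTD $52,475.00 = $4,195.00 subject; 1% × $4,195.00 = $41.95

$41.95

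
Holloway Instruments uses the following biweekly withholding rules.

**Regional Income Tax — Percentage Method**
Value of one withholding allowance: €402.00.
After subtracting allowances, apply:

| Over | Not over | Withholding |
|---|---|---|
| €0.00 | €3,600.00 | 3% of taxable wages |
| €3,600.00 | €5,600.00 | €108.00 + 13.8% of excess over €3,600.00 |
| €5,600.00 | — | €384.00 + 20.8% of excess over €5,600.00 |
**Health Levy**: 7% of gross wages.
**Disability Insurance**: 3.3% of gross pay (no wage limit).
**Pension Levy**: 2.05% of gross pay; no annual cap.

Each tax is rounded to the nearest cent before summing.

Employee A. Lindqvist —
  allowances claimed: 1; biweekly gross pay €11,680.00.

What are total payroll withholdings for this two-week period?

Regional Income Tax: taxable = €11,680.00 − 1×€402.00 = €11,278.00
  €384.00 + 20.8% × (€11,278.00 − €5,600.00) = €384.00 + 20.8% × €5,678.00 = €1,565.02
Health Levy: 7% × €11,680.00 = €817.60
Disability Insurance: 3.3% × €11,680.00 = €385.44
Pension Levy: 2.05% × €11,680.00 = €239.44
Total: €1,565.02 + €817.60 + €385.44 + €239.44 = €3,007.50

€3,007.50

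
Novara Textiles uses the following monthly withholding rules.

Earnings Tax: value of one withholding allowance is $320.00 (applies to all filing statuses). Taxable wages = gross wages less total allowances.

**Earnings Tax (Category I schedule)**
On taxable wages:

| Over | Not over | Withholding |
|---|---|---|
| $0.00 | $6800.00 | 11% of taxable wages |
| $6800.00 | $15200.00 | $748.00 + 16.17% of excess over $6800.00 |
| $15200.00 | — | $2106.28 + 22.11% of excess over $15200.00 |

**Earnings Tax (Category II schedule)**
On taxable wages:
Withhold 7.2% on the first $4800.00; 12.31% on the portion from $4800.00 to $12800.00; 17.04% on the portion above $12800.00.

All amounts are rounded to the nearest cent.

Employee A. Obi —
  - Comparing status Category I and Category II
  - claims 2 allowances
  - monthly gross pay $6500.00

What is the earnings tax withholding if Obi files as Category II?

$476.09

Earnings Tax (Category II): taxable = $6500.00 − 2×$320.00 = $5860.00
  $345.60 + 12.31% × ($5860.00 − $4800.00) = $345.60 + 12.31% × $1060.00 = $476.09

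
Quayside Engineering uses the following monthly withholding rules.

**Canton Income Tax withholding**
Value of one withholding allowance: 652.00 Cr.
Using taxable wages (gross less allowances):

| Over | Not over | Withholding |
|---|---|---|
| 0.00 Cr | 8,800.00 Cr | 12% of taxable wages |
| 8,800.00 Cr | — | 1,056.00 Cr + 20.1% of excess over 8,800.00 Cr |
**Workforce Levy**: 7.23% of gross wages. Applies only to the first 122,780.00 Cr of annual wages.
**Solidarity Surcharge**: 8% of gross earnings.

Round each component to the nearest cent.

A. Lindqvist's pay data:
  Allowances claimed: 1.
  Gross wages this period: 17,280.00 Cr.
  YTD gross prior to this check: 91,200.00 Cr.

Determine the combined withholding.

5,261.17 Cr

Canton Income Tax: taxable = 17,280.00 Cr − 1×652.00 Cr = 16,628.00 Cr
  1,056.00 Cr + 20.1% × (16,628.00 Cr − 8,800.00 Cr) = 1,056.00 Cr + 20.1% × 7,828.00 Cr = 2,629.43 Cr
Workforce Levy: 7.23% × 17,280.00 Cr = 1,249.34 Cr
Solidarity Surcharge: 8% × 17,280.00 Cr = 1,382.40 Cr
Total: 2,629.43 Cr + 1,249.34 Cr + 1,382.40 Cr = 5,261.17 Cr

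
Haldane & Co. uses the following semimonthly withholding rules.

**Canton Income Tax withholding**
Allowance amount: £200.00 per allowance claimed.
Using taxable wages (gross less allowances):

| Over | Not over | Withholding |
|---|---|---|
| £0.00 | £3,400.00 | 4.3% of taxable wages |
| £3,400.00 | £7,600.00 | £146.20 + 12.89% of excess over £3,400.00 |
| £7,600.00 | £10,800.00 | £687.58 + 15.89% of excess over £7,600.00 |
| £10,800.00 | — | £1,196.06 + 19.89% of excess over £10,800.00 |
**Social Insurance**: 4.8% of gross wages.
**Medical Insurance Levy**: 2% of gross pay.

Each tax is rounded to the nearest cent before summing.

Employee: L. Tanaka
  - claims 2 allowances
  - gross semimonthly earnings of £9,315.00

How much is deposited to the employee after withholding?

£7,785.05

Canton Income Tax: taxable = £9,315.00 − 2×£200.00 = £8,915.00
  £687.58 + 15.89% × (£8,915.00 − £7,600.00) = £687.58 + 15.89% × £1,315.00 = £896.53
Social Insurance: 4.8% × £9,315.00 = £447.12
Medical Insurance Levy: 2% × £9,315.00 = £186.30
Total withheld: £896.53 + £447.12 + £186.30 = £1,529.95
Net pay: £9,315.00 − £1,529.95 = £7,785.05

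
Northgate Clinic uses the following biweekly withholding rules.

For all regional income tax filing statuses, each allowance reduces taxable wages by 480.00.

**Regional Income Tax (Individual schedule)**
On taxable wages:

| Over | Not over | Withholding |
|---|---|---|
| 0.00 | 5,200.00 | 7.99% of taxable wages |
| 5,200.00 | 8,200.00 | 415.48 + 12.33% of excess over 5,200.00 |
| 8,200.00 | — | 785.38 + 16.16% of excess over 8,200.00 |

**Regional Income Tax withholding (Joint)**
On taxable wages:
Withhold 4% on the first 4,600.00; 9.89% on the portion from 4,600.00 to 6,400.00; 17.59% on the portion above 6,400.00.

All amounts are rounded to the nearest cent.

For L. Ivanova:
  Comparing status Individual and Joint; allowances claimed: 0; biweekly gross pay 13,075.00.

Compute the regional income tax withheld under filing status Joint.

Regional Income Tax (Joint): taxable = 13,075.00
  362.02 + 17.59% × (13,075.00 − 6,400.00) = 362.02 + 17.59% × 6,675.00 = 1,536.15

1,536.15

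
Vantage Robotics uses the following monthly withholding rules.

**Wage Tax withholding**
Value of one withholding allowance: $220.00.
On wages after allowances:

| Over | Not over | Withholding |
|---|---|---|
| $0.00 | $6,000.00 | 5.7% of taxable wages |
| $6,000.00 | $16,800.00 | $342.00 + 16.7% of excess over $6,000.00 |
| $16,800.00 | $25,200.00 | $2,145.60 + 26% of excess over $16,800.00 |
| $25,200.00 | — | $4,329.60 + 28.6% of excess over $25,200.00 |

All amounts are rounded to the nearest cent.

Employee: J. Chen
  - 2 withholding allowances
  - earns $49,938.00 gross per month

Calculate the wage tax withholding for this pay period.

$11,278.83

Wage Tax: taxable = $49,938.00 − 2×$220.00 = $49,498.00
  $4,329.60 + 28.6% × ($49,498.00 − $25,200.00) = $4,329.60 + 28.6% × $24,298.00 = $11,278.83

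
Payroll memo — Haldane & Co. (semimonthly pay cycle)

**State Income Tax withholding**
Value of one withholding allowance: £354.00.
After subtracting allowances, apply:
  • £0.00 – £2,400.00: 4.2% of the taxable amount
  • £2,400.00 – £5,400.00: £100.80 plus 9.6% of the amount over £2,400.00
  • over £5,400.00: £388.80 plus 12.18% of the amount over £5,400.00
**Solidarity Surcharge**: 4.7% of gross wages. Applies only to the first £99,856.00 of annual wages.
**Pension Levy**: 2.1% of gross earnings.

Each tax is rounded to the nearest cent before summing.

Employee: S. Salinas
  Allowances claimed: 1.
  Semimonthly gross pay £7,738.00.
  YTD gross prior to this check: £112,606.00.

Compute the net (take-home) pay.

State Income Tax: taxable = £7,738.00 − 1×£354.00 = £7,384.00
  £388.80 + 12.18% × (£7,384.00 − £5,400.00) = £388.80 + 12.18% × £1,984.00 = £630.45
Solidarity Surcharge: YTD £112,606.00 ≥ cap £99,856.00 → £0.00
Pension Levy: 2.1% × £7,738.00 = £162.50
Total withheld: £630.45 + £0.00 + £162.50 = £792.95
Net pay: £7,738.00 − £792.95 = £6,945.05

£6,945.05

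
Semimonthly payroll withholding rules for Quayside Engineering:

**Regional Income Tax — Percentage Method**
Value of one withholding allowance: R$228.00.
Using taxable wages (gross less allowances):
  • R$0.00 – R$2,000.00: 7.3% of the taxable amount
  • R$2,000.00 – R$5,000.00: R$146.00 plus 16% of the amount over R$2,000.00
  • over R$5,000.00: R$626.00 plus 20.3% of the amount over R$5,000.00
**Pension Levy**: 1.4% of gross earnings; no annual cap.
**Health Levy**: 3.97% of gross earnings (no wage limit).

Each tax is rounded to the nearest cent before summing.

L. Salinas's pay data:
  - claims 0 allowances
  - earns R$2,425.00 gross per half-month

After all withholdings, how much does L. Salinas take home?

Regional Income Tax: taxable = R$2,425.00
  R$146.00 + 16% × (R$2,425.00 − R$2,000.00) = R$146.00 + 16% × R$425.00 = R$214.00
Pension Levy: 1.4% × R$2,425.00 = R$33.95
Health Levy: 3.97% × R$2,425.00 = R$96.27
Total withheld: R$214.00 + R$33.95 + R$96.27 = R$344.22
Net pay: R$2,425.00 − R$344.22 = R$2,080.78

R$2,080.78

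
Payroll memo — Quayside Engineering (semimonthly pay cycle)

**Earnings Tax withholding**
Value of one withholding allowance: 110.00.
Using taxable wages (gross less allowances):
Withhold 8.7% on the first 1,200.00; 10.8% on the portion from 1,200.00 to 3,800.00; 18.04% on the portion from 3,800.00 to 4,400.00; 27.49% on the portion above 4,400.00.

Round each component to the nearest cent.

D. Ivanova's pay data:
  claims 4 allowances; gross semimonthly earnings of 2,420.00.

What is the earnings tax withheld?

Earnings Tax: taxable = 2,420.00 − 4×110.00 = 1,980.00
  104.40 + 10.8% × (1,980.00 − 1,200.00) = 104.40 + 10.8% × 780.00 = 188.64

188.64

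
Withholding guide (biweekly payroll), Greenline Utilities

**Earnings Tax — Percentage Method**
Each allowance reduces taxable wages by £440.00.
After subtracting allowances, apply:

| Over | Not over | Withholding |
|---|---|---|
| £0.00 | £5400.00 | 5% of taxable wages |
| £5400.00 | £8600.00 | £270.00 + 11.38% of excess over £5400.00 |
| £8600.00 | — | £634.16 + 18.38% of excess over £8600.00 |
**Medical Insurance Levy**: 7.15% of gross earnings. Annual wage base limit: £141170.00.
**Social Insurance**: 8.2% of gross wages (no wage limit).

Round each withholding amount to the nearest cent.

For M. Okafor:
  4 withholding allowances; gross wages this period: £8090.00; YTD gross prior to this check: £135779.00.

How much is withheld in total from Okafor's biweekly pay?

£1424.67

Earnings Tax: taxable = £8090.00 − 4×£440.00 = £6330.00
  £270.00 + 11.38% × (£6330.00 − £5400.00) = £270.00 + 11.38% × £930.00 = £375.83
Medical Insurance Levy: cap £141170.00 − YTD £135779.00 = £5391.00 subject; 7.15% × £5391.00 = £385.46
Social Insurance: 8.2% × £8090.00 = £663.38
Total: £375.83 + £385.46 + £663.38 = £1424.67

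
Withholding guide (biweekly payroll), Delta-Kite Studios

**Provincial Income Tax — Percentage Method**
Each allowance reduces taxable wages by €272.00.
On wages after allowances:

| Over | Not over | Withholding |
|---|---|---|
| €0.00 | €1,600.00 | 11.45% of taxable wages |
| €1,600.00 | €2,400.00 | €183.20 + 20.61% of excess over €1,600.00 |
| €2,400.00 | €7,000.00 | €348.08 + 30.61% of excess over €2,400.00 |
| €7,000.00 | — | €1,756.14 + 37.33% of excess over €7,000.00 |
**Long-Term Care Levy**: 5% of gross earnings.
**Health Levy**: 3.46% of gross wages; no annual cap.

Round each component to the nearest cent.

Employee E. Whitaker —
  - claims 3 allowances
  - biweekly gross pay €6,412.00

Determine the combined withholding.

€1,868.84

Provincial Income Tax: taxable = €6,412.00 − 3×€272.00 = €5,596.00
  €348.08 + 30.61% × (€5,596.00 − €2,400.00) = €348.08 + 30.61% × €3,196.00 = €1,326.38
Long-Term Care Levy: 5% × €6,412.00 = €320.60
Health Levy: 3.46% × €6,412.00 = €221.86
Total: €1,326.38 + €320.60 + €221.86 = €1,868.84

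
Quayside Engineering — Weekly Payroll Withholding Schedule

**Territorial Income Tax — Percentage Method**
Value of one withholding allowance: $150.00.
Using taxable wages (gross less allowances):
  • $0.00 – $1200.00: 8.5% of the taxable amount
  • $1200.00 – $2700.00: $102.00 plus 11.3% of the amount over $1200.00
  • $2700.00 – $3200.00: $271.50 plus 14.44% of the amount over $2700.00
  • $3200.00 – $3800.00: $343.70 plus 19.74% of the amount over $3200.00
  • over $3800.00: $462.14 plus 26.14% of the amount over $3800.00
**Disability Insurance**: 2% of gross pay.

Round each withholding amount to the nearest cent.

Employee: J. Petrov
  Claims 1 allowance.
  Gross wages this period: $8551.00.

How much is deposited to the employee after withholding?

Territorial Income Tax: taxable = $8551.00 − 1×$150.00 = $8401.00
  $462.14 + 26.14% × ($8401.00 − $3800.00) = $462.14 + 26.14% × $4601.00 = $1664.84
Disability Insurance: 2% × $8551.00 = $171.02
Total withheld: $1664.84 + $171.02 = $1835.86
Net pay: $8551.00 − $1835.86 = $6715.14

$6715.14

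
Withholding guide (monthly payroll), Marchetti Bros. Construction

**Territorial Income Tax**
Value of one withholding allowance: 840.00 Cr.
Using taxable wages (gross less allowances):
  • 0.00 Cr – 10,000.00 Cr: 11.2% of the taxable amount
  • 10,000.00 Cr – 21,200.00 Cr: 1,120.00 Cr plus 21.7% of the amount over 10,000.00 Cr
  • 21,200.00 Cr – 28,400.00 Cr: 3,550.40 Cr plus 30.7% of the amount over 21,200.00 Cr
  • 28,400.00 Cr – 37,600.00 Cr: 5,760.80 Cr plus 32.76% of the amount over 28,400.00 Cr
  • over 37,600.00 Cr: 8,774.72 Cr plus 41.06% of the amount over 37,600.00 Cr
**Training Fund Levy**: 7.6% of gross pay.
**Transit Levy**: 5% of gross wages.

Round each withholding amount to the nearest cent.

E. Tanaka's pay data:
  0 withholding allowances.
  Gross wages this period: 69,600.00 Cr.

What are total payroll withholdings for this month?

30,683.52 Cr

Territorial Income Tax: taxable = 69,600.00 Cr
  8,774.72 Cr + 41.06% × (69,600.00 Cr − 37,600.00 Cr) = 8,774.72 Cr + 41.06% × 32,000.00 Cr = 21,913.92 Cr
Training Fund Levy: 7.6% × 69,600.00 Cr = 5,289.60 Cr
Transit Levy: 5% × 69,600.00 Cr = 3,480.00 Cr
Total: 21,913.92 Cr + 5,289.60 Cr + 3,480.00 Cr = 30,683.52 Cr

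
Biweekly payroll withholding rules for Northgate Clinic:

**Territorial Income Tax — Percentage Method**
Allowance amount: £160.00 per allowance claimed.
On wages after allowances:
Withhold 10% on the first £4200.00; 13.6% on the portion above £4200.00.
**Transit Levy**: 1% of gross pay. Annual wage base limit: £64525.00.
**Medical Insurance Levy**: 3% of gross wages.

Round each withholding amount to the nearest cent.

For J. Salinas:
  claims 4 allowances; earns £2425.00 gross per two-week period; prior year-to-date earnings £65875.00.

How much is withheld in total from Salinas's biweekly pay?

£251.25

Territorial Income Tax: taxable = £2425.00 − 4×£160.00 = £1785.00
  10% × £1785.00 = £178.50
Transit Levy: YTD £65875.00 ≥ cap £64525.00 → £0.00
Medical Insurance Levy: 3% × £2425.00 = £72.75
Total: £178.50 + £0.00 + £72.75 = £251.25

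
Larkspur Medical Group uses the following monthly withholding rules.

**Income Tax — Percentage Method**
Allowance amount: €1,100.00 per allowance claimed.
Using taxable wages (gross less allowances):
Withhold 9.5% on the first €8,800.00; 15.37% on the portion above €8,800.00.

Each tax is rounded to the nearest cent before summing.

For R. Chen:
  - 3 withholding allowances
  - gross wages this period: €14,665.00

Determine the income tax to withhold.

€1,230.24

Income Tax: taxable = €14,665.00 − 3×€1,100.00 = €11,365.00
  €836.00 + 15.37% × (€11,365.00 − €8,800.00) = €836.00 + 15.37% × €2,565.00 = €1,230.24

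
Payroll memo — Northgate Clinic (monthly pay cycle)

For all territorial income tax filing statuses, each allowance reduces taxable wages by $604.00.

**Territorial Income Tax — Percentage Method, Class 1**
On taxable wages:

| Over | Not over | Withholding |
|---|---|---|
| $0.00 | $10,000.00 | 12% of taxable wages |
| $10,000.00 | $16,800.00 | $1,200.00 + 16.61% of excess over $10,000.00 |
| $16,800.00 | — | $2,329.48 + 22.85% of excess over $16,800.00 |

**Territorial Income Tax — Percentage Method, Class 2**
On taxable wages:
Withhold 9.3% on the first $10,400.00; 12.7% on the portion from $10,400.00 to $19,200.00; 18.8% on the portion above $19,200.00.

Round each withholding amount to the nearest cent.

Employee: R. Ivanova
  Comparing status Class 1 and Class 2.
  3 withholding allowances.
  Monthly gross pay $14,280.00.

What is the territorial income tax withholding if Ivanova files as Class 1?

$1,609.93

Territorial Income Tax (Class 1): taxable = $14,280.00 − 3×$604.00 = $12,468.00
  $1,200.00 + 16.61% × ($12,468.00 − $10,000.00) = $1,200.00 + 16.61% × $2,468.00 = $1,609.93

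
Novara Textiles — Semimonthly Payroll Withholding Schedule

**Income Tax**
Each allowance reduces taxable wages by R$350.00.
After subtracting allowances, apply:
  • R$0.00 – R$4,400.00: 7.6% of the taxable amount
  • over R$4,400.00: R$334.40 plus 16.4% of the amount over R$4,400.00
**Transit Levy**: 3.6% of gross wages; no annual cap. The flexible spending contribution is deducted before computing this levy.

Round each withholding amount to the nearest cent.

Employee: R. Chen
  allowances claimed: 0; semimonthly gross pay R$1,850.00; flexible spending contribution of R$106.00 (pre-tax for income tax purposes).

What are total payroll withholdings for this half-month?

Income Tax: taxable = R$1,850.00 − R$106.00 = R$1,744.00
  7.6% × R$1,744.00 = R$132.54
Transit Levy: 3.6% × R$1,744.00 = R$62.78
Total: R$132.54 + R$62.78 = R$195.32

R$195.32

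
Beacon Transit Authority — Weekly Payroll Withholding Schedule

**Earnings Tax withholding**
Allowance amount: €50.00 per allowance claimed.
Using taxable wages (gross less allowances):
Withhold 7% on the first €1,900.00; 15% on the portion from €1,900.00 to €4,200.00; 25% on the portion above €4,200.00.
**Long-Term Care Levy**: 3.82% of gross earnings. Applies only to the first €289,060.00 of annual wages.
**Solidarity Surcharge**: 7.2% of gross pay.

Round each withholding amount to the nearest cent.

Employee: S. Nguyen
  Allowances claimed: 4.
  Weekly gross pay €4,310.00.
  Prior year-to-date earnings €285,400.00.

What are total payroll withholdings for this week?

€914.63

Earnings Tax: taxable = €4,310.00 − 4×€50.00 = €4,110.00
  €133.00 + 15% × (€4,110.00 − €1,900.00) = €133.00 + 15% × €2,210.00 = €464.50
Long-Term Care Levy: cap €289,060.00 − YTD €285,400.00 = €3,660.00 subject; 3.82% × €3,660.00 = €139.81
Solidarity Surcharge: 7.2% × €4,310.00 = €310.32
Total: €464.50 + €139.81 + €310.32 = €914.63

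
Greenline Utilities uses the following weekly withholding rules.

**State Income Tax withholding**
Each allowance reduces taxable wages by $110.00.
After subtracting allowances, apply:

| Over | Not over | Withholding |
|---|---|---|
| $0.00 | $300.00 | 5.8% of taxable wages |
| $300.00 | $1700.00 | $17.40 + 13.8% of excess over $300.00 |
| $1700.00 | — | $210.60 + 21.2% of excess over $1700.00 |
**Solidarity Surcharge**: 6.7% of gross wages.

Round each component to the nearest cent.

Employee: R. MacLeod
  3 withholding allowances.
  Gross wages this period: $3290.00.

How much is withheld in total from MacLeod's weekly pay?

$698.15

State Income Tax: taxable = $3290.00 − 3×$110.00 = $2960.00
  $210.60 + 21.2% × ($2960.00 − $1700.00) = $210.60 + 21.2% × $1260.00 = $477.72
Solidarity Surcharge: 6.7% × $3290.00 = $220.43
Total: $477.72 + $220.43 = $698.15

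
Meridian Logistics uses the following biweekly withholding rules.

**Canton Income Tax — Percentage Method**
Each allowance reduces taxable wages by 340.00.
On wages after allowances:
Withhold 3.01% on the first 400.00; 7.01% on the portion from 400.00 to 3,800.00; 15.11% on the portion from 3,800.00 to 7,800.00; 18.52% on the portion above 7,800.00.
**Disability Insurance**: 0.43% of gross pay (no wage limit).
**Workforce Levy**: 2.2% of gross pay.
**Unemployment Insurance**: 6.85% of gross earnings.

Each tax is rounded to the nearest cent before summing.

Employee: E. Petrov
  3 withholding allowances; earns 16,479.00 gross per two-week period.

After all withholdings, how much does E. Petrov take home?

12,643.56

Canton Income Tax: taxable = 16,479.00 − 3×340.00 = 15,459.00
  854.78 + 18.52% × (15,459.00 − 7,800.00) = 854.78 + 18.52% × 7,659.00 = 2,273.23
Disability Insurance: 0.43% × 16,479.00 = 70.86
Workforce Levy: 2.2% × 16,479.00 = 362.54
Unemployment Insurance: 6.85% × 16,479.00 = 1,128.81
Total withheld: 2,273.23 + 70.86 + 362.54 + 1,128.81 = 3,835.44
Net pay: 16,479.00 − 3,835.44 = 12,643.56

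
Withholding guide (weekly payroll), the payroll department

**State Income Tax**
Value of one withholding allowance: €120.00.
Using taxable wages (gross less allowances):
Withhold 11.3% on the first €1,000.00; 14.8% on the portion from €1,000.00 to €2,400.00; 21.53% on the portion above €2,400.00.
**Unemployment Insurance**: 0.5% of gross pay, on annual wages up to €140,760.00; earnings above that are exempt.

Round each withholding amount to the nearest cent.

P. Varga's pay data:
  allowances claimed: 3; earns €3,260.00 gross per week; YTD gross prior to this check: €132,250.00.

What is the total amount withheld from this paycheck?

State Income Tax: taxable = €3,260.00 − 3×€120.00 = €2,900.00
  €320.20 + 21.53% × (€2,900.00 − €2,400.00) = €320.20 + 21.53% × €500.00 = €427.85
Unemployment Insurance: 0.5% × €3,260.00 = €16.30
Total: €427.85 + €16.30 = €444.15

€444.15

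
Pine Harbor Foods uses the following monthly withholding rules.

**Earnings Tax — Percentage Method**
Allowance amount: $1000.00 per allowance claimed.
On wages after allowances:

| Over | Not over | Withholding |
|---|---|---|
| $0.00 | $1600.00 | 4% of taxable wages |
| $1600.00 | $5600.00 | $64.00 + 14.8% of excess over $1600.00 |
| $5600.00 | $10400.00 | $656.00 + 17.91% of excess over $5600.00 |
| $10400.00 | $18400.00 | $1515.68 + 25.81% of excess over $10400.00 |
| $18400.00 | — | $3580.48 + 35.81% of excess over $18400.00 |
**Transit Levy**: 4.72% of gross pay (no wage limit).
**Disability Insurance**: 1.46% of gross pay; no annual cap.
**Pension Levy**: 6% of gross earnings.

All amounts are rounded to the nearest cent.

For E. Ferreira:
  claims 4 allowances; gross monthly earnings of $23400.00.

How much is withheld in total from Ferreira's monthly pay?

$6788.70

Earnings Tax: taxable = $23400.00 − 4×$1000.00 = $19400.00
  $3580.48 + 35.81% × ($19400.00 − $18400.00) = $3580.48 + 35.81% × $1000.00 = $3938.58
Transit Levy: 4.72% × $23400.00 = $1104.48
Disability Insurance: 1.46% × $23400.00 = $341.64
Pension Levy: 6% × $23400.00 = $1404.00
Total: $3938.58 + $1104.48 + $341.64 + $1404.00 = $6788.70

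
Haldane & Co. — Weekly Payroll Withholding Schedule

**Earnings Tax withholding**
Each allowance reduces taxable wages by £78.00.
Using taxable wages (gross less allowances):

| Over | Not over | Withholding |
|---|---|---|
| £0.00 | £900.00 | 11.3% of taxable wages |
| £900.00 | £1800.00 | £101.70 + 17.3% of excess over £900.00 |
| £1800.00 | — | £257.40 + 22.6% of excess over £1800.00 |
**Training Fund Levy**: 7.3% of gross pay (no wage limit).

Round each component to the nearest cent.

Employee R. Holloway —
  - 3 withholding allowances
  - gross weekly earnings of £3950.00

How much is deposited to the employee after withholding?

Earnings Tax: taxable = £3950.00 − 3×£78.00 = £3716.00
  £257.40 + 22.6% × (£3716.00 − £1800.00) = £257.40 + 22.6% × £1916.00 = £690.42
Training Fund Levy: 7.3% × £3950.00 = £288.35
Total withheld: £690.42 + £288.35 = £978.77
Net pay: £3950.00 − £978.77 = £2971.23

£2971.23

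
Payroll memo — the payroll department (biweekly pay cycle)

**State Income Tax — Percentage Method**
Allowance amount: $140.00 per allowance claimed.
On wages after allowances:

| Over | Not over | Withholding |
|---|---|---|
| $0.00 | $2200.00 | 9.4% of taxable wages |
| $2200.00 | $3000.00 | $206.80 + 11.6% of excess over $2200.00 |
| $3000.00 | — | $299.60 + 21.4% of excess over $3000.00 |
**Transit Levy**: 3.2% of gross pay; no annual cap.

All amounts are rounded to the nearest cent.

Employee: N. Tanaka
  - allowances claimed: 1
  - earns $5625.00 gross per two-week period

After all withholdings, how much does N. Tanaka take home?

$4613.61

State Income Tax: taxable = $5625.00 − 1×$140.00 = $5485.00
  $299.60 + 21.4% × ($5485.00 − $3000.00) = $299.60 + 21.4% × $2485.00 = $831.39
Transit Levy: 3.2% × $5625.00 = $180.00
Total withheld: $831.39 + $180.00 = $1011.39
Net pay: $5625.00 − $1011.39 = $4613.61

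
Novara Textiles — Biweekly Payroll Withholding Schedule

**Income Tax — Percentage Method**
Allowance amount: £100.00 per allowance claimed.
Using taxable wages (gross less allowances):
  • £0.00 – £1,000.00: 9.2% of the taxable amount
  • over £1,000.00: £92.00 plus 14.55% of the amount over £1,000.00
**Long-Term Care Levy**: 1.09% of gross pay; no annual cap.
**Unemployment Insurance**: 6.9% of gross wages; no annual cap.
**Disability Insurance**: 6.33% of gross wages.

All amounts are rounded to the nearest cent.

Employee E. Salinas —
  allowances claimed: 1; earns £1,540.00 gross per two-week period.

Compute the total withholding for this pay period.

£376.55

Income Tax: taxable = £1,540.00 − 1×£100.00 = £1,440.00
  £92.00 + 14.55% × (£1,440.00 − £1,000.00) = £92.00 + 14.55% × £440.00 = £156.02
Long-Term Care Levy: 1.09% × £1,540.00 = £16.79
Unemployment Insurance: 6.9% × £1,540.00 = £106.26
Disability Insurance: 6.33% × £1,540.00 = £97.48
Total: £156.02 + £16.79 + £106.26 + £97.48 = £376.55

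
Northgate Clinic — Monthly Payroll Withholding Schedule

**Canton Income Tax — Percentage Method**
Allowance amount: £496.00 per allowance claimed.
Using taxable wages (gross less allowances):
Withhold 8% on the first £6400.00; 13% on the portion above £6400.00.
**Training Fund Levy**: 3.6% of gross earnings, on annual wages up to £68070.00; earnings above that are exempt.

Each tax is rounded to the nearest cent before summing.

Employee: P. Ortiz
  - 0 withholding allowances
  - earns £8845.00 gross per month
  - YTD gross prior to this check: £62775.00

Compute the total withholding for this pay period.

Canton Income Tax: taxable = £8845.00
  £512.00 + 13% × (£8845.00 − £6400.00) = £512.00 + 13% × £2445.00 = £829.85
Training Fund Levy: cap £68070.00 − YTD £62775.00 = £5295.00 subject; 3.6% × £5295.00 = £190.62
Total: £829.85 + £190.62 = £1020.47

£1020.47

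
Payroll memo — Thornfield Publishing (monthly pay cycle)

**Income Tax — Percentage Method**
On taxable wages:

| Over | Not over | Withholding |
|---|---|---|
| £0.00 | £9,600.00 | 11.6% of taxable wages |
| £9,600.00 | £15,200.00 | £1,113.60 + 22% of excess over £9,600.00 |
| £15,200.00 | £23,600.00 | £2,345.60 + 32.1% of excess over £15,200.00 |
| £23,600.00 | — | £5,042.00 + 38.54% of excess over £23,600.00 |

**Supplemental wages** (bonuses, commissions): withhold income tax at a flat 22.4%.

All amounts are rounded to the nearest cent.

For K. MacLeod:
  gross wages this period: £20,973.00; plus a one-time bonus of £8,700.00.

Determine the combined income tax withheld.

Income Tax: taxable = £20,973.00
  £2,345.60 + 32.1% × (£20,973.00 − £15,200.00) = £2,345.60 + 32.1% × £5,773.00 = £4,198.73
Supplemental (22.4% flat on bonus): 22.4% × £8,700.00 = £1,948.80
Total income tax: £4,198.73 + £1,948.80 = £6,147.53

£6,147.53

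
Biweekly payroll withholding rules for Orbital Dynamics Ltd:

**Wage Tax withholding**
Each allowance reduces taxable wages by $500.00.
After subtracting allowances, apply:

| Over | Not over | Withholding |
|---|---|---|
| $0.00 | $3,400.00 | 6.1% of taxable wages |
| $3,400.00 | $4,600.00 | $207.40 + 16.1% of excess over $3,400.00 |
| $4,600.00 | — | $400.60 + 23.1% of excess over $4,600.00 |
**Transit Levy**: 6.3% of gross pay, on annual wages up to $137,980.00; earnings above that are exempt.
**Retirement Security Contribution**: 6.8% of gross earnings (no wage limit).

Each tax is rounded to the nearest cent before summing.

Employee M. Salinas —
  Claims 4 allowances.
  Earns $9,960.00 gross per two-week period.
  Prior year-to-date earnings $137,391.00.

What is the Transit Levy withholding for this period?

$37.11

Transit Levy: cap $137,980.00 − YTD $137,391.00 = $589.00 subject; 6.3% × $589.00 = $37.11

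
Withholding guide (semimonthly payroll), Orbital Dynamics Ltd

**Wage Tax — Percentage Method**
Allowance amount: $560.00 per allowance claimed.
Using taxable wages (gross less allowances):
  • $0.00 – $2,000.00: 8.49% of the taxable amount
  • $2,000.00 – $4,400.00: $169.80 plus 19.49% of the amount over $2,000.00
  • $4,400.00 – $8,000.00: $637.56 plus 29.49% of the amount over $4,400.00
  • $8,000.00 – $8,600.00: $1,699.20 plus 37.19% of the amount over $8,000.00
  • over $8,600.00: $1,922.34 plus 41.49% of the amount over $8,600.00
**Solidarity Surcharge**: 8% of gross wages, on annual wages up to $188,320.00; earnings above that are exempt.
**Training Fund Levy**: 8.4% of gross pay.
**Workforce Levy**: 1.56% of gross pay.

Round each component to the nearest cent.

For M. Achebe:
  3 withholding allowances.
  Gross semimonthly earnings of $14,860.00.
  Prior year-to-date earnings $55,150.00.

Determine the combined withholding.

$6,491.44

Wage Tax: taxable = $14,860.00 − 3×$560.00 = $13,180.00
  $1,922.34 + 41.49% × ($13,180.00 − $8,600.00) = $1,922.34 + 41.49% × $4,580.00 = $3,822.58
Solidarity Surcharge: 8% × $14,860.00 = $1,188.80
Training Fund Levy: 8.4% × $14,860.00 = $1,248.24
Workforce Levy: 1.56% × $14,860.00 = $231.82
Total: $3,822.58 + $1,188.80 + $1,248.24 + $231.82 = $6,491.44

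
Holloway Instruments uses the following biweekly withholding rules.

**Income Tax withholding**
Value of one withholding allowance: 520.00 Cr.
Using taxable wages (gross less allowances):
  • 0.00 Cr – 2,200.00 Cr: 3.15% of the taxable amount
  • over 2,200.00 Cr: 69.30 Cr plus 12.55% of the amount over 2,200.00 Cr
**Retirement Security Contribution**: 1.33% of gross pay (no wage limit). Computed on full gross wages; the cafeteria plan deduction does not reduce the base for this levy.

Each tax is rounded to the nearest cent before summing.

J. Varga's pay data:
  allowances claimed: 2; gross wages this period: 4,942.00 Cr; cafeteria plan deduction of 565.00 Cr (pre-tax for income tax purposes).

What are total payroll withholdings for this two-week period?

Income Tax: taxable = 4,942.00 Cr − 565.00 Cr − 2×520.00 Cr = 3,337.00 Cr
  69.30 Cr + 12.55% × (3,337.00 Cr − 2,200.00 Cr) = 69.30 Cr + 12.55% × 1,137.00 Cr = 211.99 Cr
Retirement Security Contribution: 1.33% × 4,942.00 Cr = 65.73 Cr
Total: 211.99 Cr + 65.73 Cr = 277.72 Cr

277.72 Cr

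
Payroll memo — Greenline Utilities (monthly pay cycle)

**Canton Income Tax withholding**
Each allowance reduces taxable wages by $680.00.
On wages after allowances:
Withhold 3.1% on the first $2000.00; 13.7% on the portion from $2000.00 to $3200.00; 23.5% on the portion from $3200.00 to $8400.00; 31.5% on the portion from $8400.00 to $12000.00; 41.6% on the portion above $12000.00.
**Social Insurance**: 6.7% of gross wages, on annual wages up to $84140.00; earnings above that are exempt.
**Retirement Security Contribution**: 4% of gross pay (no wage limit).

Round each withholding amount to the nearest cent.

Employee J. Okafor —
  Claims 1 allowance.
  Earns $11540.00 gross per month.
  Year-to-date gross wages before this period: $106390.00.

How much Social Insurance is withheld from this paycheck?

$0.00

Social Insurance: YTD $106390.00 ≥ cap $84140.00 → $0.00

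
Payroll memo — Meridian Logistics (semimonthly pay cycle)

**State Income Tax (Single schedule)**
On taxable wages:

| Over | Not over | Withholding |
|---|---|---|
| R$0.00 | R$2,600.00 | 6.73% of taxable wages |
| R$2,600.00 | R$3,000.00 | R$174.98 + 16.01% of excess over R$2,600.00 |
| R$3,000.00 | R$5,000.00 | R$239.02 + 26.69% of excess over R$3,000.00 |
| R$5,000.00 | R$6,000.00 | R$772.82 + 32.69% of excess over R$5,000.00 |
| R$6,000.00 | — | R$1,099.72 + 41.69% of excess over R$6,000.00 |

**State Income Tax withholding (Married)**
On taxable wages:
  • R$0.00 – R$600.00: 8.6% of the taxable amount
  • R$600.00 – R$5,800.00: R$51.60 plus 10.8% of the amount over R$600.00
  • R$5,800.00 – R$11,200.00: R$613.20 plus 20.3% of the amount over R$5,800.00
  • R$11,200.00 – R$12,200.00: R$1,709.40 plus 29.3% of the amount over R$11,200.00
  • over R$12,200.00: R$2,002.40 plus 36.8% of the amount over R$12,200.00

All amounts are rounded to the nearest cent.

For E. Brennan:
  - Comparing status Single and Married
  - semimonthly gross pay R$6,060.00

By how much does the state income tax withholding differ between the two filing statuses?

R$458.75

State Income Tax (Single): taxable = R$6,060.00
  R$1,099.72 + 41.69% × (R$6,060.00 − R$6,000.00) = R$1,099.72 + 41.69% × R$60.00 = R$1,124.73
State Income Tax (Married): taxable = R$6,060.00
  R$613.20 + 20.3% × (R$6,060.00 − R$5,800.00) = R$613.20 + 20.3% × R$260.00 = R$665.98
Difference: |R$1,124.73 − R$665.98| = R$458.75 (higher under Single)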